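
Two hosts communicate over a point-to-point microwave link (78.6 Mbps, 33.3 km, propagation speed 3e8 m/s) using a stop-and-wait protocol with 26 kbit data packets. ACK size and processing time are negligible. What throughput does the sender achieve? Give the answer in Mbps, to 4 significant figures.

47.03 Mbps

t_tx = L/R = 26000/78600000 = 0.000330789 s.
t_prop = 33300/300000000 = 0.000111 s; RTT = 0.000222 s.
Cycle = t_tx + RTT = 0.000552789 s.
Throughput = L / cycle = 26000 / 0.000552789 = 47.03 Mbps.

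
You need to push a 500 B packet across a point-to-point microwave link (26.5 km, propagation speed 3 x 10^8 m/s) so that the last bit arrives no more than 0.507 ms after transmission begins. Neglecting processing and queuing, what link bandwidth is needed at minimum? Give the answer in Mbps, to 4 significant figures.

L = 4000 bits.
Propagation delay = 26500 / 300000000 = 0.0883333 ms.
Transmission budget = 0.507 − 0.0883333 = 0.418667 ms.
R ≥ L / t_tx = 4000 bits / 0.000418667 s = 9.554 Mbps.

9.554 Mbps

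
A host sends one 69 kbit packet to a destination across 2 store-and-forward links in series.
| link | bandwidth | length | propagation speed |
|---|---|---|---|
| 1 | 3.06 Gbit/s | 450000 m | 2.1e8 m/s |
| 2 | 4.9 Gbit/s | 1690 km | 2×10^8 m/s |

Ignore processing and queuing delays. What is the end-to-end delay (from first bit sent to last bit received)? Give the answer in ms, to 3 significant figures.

L = 69000 bits.
Transmission delays (L/R per hop): 0.022549, 0.0140816 ms; sum = 0.0366307 ms.
Propagation delays (d/s per hop): 2.14286, 8.45 ms; sum = 10.5929 ms.
End-to-end = 10.6 ms.

10.6 ms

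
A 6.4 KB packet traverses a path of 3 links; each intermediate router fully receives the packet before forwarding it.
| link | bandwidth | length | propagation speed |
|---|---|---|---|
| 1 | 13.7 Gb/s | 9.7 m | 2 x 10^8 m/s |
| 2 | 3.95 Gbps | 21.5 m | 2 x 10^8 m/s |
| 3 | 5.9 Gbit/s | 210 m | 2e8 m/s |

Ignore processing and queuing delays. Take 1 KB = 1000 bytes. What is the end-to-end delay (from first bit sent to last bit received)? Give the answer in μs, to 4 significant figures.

26.58 μs

L = 51200 bits.
Transmission delays (L/R per hop): 3.73723, 12.962, 8.67797 μs; sum = 25.3772 μs.
Propagation delays (d/s per hop): 0.0485, 0.1075, 1.05 μs; sum = 1.206 μs.
End-to-end = 26.58 μs.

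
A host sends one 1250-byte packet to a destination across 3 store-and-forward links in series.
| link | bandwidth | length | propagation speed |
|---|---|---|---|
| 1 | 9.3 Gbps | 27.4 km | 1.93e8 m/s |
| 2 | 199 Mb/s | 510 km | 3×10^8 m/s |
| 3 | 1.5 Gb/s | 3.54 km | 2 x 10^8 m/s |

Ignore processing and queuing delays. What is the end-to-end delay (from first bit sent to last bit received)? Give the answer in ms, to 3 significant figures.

L = 1250 × 8 = 10000 bits.
Transmission delays (L/R per hop): 0.00107527, 0.0502513, 0.00666667 ms; sum = 0.0579932 ms.
Propagation delays (d/s per hop): 0.141969, 1.7, 0.0177 ms; sum = 1.85967 ms.
End-to-end = 1.92 ms.

1.92 ms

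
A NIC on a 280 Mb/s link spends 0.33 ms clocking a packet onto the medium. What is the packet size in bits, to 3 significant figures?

L = R × t_tx = 280000000 b/s × 0.00033 s = 92400 bits.

92400 bits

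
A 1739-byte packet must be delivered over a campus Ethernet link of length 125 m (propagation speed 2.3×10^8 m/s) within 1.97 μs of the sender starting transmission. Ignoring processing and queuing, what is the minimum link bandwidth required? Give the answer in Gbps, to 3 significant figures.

9.75 Gbps

L = 13912 bits.
Propagation delay = 125 / 2.3e+08 = 0.543478 μs.
Transmission budget = 1.97 − 0.543478 = 1.42652 μs.
R ≥ L / t_tx = 13912 bits / 1.42652e-06 s = 9.75 Gbps.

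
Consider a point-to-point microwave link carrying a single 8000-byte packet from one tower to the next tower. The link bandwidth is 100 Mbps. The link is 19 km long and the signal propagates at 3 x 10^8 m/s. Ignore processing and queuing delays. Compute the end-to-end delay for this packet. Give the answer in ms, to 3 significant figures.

0.703 ms

L = 8000 × 8 = 64000 bits.
Transmission delay = L/R = 64000 / 100000000 = 0.64 ms.
Propagation delay = d/s = 19000 m / 300000000 m/s = 0.0633333 ms.
Total = 0.703 ms.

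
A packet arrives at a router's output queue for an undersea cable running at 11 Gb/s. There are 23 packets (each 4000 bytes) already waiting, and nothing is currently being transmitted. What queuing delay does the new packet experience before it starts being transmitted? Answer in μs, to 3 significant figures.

66.9 μs

Each queued packet: L/R = 32000/11000000000 = 2.90909 μs.
23 queued → 66.9091 μs.
Queuing delay = 66.9 μs.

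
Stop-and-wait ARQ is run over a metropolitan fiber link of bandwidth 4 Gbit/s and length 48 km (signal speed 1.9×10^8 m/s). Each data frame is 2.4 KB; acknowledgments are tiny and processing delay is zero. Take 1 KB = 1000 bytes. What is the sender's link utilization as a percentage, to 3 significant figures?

0.941 %

t_tx = L/R = 19200/4000000000 = 4.8e-06 s.
t_prop = 48000/190000000 = 0.000252632 s; RTT = 0.000505263 s.
Cycle = t_tx + RTT = 0.000510063 s.
Utilization = t_tx / cycle = 4.8e-06/0.000510063 = 0.941 %.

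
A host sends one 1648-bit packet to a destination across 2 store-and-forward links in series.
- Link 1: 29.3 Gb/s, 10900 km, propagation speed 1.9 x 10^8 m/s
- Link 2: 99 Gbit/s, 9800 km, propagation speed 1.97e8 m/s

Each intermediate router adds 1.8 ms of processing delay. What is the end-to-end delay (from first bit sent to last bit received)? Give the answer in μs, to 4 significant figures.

108900 μs

Transmission delays (L/R per hop): 0.0562457, 0.0166465 μs; sum = 0.0728922 μs.
Propagation delays (d/s per hop): 57368.4, 49746.2 μs; sum = 107115 μs.
Processing at 1 router(s): 1 × 1.8 ms = 1800 μs.
End-to-end = 108900 μs.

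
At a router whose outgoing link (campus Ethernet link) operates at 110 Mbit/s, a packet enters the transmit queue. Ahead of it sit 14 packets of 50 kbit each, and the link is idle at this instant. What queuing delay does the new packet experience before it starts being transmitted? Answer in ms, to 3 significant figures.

Each queued packet: L/R = 50000/110000000 = 0.454545 ms.
14 queued → 6.36364 ms.
Queuing delay = 6.36 ms.

6.36 ms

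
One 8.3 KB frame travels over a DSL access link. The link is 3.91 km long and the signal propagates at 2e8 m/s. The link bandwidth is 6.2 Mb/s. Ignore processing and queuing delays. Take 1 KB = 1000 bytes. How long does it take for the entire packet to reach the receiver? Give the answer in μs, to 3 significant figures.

L = 66400 bits.
Transmission delay = L/R = 66400 / 6200000 = 10709.7 μs.
Propagation delay = d/s = 3910 m / 200000000 m/s = 19.55 μs.
Total = 10700 μs.

10700 μs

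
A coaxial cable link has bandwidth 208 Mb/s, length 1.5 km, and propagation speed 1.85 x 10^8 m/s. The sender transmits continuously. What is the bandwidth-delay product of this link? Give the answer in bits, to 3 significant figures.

Propagation delay = 1500 / 185000000 = 8.10811e-06 s.
BDP = R × t_prop = 208000000 × 8.10811e-06 = 1686.49 bits.

1690 bits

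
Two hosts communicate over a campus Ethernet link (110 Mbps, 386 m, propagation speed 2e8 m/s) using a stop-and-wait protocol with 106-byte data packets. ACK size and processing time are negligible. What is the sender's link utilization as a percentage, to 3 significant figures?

t_tx = L/R = 848/110000000 = 7.70909e-06 s.
t_prop = 386/200000000 = 1.93e-06 s; RTT = 3.86e-06 s.
Cycle = t_tx + RTT = 1.15691e-05 s.
Utilization = t_tx / cycle = 7.70909e-06/1.15691e-05 = 66.6 %.

66.6 %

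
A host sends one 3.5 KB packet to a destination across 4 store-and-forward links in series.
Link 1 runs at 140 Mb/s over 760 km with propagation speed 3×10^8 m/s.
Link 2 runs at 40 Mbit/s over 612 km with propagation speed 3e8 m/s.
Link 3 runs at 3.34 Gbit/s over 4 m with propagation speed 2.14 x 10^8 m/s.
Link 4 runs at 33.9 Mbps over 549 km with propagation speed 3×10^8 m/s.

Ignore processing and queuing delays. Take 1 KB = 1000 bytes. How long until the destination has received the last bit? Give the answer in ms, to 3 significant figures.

L = 28000 bits.
Transmission delays (L/R per hop): 0.2, 0.7, 0.00838323, 0.825959 ms; sum = 1.73434 ms.
Propagation delays (d/s per hop): 2.53333, 2.04, 1.86916e-05, 1.83 ms; sum = 6.40335 ms.
End-to-end = 8.14 ms.

8.14 ms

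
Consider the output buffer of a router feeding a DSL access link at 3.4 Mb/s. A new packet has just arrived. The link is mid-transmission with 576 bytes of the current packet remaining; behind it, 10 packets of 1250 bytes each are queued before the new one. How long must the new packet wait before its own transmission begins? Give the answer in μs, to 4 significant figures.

Each queued packet: L/R = 10000/3400000 = 2941.18 μs.
10 queued → 29411.8 μs.
Plus remaining 4608 bits of current packet: 1355.29 μs.
Queuing delay = 30770 μs.

30770 μs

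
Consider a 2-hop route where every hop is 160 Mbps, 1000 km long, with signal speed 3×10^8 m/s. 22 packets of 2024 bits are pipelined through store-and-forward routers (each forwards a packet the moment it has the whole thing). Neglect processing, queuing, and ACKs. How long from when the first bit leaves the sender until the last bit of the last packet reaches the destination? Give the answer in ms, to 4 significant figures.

Per-hop transmission t_tx = L/R = 2024/160000000 = 0.01265 ms.
Per-hop propagation t_prop = 1000000/300000000 = 3.33333 ms.
Pipeline fill: first packet needs 2·t_tx to clear all hops; remaining 21 packets each add one t_tx.
Total = (2+22-1)·t_tx + 2·t_prop = 23·0.01265 + 2·3.33333 = 6.958 ms.

6.958 ms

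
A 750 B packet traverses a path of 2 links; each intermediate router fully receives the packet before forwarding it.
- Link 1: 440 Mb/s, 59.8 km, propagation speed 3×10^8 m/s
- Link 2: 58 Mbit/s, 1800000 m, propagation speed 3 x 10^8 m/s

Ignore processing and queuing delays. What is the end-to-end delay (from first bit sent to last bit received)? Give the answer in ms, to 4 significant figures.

L = 750 × 8 = 6000 bits.
Transmission delays (L/R per hop): 0.0136364, 0.103448 ms; sum = 0.117085 ms.
Propagation delays (d/s per hop): 0.199333, 6 ms; sum = 6.19933 ms.
End-to-end = 6.316 ms.

6.316 ms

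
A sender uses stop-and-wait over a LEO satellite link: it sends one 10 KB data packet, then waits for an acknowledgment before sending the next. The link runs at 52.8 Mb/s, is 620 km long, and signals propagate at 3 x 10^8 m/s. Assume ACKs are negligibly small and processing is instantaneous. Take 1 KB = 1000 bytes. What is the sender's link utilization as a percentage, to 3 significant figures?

26.8 %

t_tx = L/R = 80000/52800000 = 0.00151515 s.
t_prop = 620000/300000000 = 0.00206667 s; RTT = 0.00413333 s.
Cycle = t_tx + RTT = 0.00564848 s.
Utilization = t_tx / cycle = 0.00151515/0.00564848 = 26.8 %.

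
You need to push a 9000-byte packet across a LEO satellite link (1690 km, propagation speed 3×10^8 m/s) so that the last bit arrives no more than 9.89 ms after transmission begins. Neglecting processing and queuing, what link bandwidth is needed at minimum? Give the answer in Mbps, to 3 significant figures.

16.9 Mbps

L = 72000 bits.
Propagation delay = 1690000 / 300000000 = 5.63333 ms.
Transmission budget = 9.89 − 5.63333 = 4.25667 ms.
R ≥ L / t_tx = 72000 bits / 0.00425667 s = 16.9 Mbps.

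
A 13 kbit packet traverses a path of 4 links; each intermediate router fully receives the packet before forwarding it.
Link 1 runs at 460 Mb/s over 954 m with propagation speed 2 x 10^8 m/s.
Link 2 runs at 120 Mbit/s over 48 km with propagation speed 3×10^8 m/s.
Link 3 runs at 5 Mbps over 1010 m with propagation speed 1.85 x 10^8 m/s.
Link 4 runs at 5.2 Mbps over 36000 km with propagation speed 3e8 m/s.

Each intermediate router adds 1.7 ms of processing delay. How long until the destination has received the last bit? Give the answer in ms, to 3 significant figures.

131 ms

L = 13000 bits.
Transmission delays (L/R per hop): 0.0282609, 0.108333, 2.6, 2.5 ms; sum = 5.23659 ms.
Propagation delays (d/s per hop): 0.00477, 0.16, 0.00545946, 120 ms; sum = 120.17 ms.
Processing at 3 router(s): 3 × 1.7 ms = 5.1 ms.
End-to-end = 131 ms.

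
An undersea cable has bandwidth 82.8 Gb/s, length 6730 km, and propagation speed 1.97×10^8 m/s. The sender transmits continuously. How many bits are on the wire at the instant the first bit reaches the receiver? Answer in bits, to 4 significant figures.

Propagation delay = 6730000 / 197000000 = 0.0341624 s.
BDP = R × t_prop = 82800000000 × 0.0341624 = 2828650000 bits.

2829000000 bits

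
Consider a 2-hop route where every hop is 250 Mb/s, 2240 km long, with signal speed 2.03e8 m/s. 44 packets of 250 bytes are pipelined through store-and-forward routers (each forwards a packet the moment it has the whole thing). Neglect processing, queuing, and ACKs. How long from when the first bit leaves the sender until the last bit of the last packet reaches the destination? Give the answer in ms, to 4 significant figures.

Per-hop transmission t_tx = L/R = 2000/250000000 = 0.008 ms.
Per-hop propagation t_prop = 2240000/2.03e+08 = 11.0345 ms.
Pipeline fill: first packet needs 2·t_tx to clear all hops; remaining 43 packets each add one t_tx.
Total = (2+44-1)·t_tx + 2·t_prop = 45·0.008 + 2·11.0345 = 22.43 ms.

22.43 ms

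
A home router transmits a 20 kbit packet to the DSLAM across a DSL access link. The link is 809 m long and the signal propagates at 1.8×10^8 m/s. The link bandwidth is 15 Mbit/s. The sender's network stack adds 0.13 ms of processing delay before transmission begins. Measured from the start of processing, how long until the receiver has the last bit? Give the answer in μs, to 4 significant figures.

1468 μs

L = 20000 bits.
Transmission delay = L/R = 20000 / 15000000 = 1333.33 μs.
Propagation delay = d/s = 809 m / 180000000 m/s = 4.49444 μs.
Plus processing delay 0.13 ms = 130 μs.
Total = 1468 μs.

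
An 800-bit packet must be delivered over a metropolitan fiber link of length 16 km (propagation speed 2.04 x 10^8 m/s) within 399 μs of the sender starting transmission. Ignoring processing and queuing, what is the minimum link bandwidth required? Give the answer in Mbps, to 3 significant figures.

Propagation delay = 16000 / 204000000 = 78.4314 μs.
Transmission budget = 399 − 78.4314 = 320.569 μs.
R ≥ L / t_tx = 800 bits / 0.000320569 s = 2.50 Mbps.

2.50 Mbps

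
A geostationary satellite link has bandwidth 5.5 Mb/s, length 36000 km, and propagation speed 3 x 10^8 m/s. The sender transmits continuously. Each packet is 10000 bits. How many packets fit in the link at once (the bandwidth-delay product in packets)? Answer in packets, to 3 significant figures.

Propagation delay = 36000000 / 300000000 = 0.12 s.
BDP = R × t_prop = 5500000 × 0.12 = 660000 bits.
In packets of 10000 bits: 66.0 packets.

66.0 packets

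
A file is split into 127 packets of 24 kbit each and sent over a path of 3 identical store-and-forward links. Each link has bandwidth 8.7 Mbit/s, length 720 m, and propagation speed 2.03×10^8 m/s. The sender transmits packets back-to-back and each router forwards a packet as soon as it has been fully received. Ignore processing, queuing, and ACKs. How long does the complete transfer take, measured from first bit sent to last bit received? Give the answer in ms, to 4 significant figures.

Per-hop transmission t_tx = L/R = 24000/8700000 = 2.75862 ms.
Per-hop propagation t_prop = 720/2.03e+08 = 0.0035468 ms.
Pipeline fill: first packet needs 3·t_tx to clear all hops; remaining 126 packets each add one t_tx.
Total = (3+127-1)·t_tx + 3·t_prop = 129·2.75862 + 3·0.0035468 = 355.9 ms.

355.9 ms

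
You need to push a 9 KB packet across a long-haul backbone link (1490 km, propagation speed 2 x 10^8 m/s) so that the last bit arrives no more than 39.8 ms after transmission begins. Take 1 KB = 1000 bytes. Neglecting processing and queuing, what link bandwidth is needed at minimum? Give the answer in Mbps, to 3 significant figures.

L = 72000 bits.
Propagation delay = 1490000 / 200000000 = 7.45 ms.
Transmission budget = 39.8 − 7.45 = 32.35 ms.
R ≥ L / t_tx = 72000 bits / 0.03235 s = 2.23 Mbps.

2.23 Mbps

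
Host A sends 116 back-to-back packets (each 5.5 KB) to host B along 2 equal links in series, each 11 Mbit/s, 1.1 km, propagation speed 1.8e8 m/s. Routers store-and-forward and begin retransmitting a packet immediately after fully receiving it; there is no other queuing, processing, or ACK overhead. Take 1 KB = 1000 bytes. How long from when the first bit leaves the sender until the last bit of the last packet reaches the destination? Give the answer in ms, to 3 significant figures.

Per-hop transmission t_tx = L/R = 44000/11000000 = 4 ms.
Per-hop propagation t_prop = 1100/180000000 = 0.00611111 ms.
Pipeline fill: first packet needs 2·t_tx to clear all hops; remaining 115 packets each add one t_tx.
Total = (2+116-1)·t_tx + 2·t_prop = 117·4 + 2·0.00611111 = 468 ms.

468 ms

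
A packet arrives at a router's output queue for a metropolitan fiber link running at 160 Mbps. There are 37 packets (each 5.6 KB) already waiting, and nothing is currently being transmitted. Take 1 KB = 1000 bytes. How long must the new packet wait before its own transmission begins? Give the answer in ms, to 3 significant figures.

10.4 ms

Each queued packet: L/R = 44800/160000000 = 0.28 ms.
37 queued → 10.36 ms.
Queuing delay = 10.4 ms.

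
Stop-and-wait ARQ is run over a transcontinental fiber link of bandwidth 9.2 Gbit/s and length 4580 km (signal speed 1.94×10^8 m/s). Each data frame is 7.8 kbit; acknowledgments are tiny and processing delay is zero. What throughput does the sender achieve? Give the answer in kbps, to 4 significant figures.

165.2 kbps

t_tx = L/R = 7800/9200000000 = 8.47826e-07 s.
t_prop = 4580000/194000000 = 0.0236082 s; RTT = 0.0472165 s.
Cycle = t_tx + RTT = 0.0472173 s.
Throughput = L / cycle = 7800 / 0.0472173 = 165.2 kbps.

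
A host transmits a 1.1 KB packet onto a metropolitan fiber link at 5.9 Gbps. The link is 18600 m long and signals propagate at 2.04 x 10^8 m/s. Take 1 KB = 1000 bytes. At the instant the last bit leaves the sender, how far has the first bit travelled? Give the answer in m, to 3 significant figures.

304 m

t_tx = L/R = 8800/5900000000 = 1.49153e-06 s.
Distance = s × t_tx = 204000000 × 1.49153e-06 = 304 m.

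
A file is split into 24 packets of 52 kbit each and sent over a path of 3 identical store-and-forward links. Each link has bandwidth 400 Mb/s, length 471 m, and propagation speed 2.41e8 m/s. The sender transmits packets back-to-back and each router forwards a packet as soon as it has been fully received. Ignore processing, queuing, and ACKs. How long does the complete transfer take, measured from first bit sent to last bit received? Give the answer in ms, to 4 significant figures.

Per-hop transmission t_tx = L/R = 52000/400000000 = 0.13 ms.
Per-hop propagation t_prop = 471/241000000 = 0.00195436 ms.
Pipeline fill: first packet needs 3·t_tx to clear all hops; remaining 23 packets each add one t_tx.
Total = (3+24-1)·t_tx + 3·t_prop = 26·0.13 + 3·0.00195436 = 3.386 ms.

3.386 ms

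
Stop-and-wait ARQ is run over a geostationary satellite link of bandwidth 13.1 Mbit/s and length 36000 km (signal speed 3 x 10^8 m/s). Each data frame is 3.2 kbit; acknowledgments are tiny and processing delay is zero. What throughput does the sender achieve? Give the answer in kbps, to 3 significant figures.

t_tx = L/R = 3200/13100000 = 0.000244275 s.
t_prop = 36000000/300000000 = 0.12 s; RTT = 0.24 s.
Cycle = t_tx + RTT = 0.240244 s.
Throughput = L / cycle = 3200 / 0.240244 = 13.3 kbps.

13.3 kbps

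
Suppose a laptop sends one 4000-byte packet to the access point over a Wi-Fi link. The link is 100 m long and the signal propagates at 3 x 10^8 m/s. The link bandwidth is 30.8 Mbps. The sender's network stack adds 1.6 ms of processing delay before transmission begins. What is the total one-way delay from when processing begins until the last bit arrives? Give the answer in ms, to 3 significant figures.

2.64 ms

L = 4000 × 8 = 32000 bits.
Transmission delay = L/R = 32000 / 30800000 = 1.03896 ms.
Propagation delay = d/s = 100 m / 300000000 m/s = 0.000333333 ms.
Plus processing delay 1.6 ms = 1.6 ms.
Total = 2.64 ms.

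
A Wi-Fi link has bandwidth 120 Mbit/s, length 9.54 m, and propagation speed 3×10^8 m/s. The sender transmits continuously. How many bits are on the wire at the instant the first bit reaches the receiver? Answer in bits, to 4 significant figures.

3.816 bits

Propagation delay = 9.54 / 300000000 = 3.18e-08 s.
BDP = R × t_prop = 120000000 × 3.18e-08 = 3.816 bits.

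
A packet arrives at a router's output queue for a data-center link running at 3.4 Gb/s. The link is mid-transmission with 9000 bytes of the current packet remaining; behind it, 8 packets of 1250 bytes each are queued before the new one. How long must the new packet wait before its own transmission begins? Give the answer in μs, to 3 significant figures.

Each queued packet: L/R = 10000/3400000000 = 2.94118 μs.
8 queued → 23.5294 μs.
Plus remaining 72000 bits of current packet: 21.1765 μs.
Queuing delay = 44.7 μs.

44.7 μs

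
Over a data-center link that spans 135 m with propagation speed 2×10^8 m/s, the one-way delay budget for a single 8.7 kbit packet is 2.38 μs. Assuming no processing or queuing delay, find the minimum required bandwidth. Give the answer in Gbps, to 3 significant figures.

5.10 Gbps

Propagation delay = 135 / 200000000 = 0.675 μs.
Transmission budget = 2.38 − 0.675 = 1.705 μs.
R ≥ L / t_tx = 8700 bits / 1.705e-06 s = 5.10 Gbps.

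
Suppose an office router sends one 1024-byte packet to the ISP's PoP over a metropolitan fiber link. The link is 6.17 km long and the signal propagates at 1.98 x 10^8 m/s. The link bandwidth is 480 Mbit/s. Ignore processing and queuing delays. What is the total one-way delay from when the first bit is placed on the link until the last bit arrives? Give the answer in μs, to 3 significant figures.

L = 1024 × 8 = 8192 bits.
Transmission delay = L/R = 8192 / 480000000 = 17.0667 μs.
Propagation delay = d/s = 6170 m / 198000000 m/s = 31.1616 μs.
Total = 48.2 μs.

48.2 μs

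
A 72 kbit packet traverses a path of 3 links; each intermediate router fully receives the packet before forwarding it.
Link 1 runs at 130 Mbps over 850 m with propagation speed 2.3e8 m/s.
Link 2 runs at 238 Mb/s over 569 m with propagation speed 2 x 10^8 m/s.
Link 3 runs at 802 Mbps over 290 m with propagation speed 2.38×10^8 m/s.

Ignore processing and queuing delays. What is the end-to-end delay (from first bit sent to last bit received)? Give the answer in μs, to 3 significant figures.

L = 72000 bits.
Transmission delays (L/R per hop): 553.846, 302.521, 89.7756 μs; sum = 946.143 μs.
Propagation delays (d/s per hop): 3.69565, 2.845, 1.21849 μs; sum = 7.75914 μs.
End-to-end = 954 μs.

954 μs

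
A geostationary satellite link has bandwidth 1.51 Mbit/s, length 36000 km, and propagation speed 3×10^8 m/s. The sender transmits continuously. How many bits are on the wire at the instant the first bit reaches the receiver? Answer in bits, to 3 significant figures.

181000 bits

Propagation delay = 36000000 / 300000000 = 0.12 s.
BDP = R × t_prop = 1510000 × 0.12 = 181200 bits.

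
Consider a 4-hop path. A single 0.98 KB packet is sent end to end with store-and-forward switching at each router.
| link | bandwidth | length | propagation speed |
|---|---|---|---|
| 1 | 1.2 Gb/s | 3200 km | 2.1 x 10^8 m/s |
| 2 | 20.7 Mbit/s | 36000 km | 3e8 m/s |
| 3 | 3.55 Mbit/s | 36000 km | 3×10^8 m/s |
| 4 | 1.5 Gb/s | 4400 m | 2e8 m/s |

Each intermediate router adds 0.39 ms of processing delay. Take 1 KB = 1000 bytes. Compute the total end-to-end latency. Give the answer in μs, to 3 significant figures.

L = 7840 bits.
Transmission delays (L/R per hop): 6.53333, 378.744, 2208.45, 5.22667 μs; sum = 2598.95 μs.
Propagation delays (d/s per hop): 15238.1, 120000, 120000, 22 μs; sum = 255260 μs.
Processing at 3 router(s): 3 × 0.39 ms = 1170 μs.
End-to-end = 259000 μs.

259000 μs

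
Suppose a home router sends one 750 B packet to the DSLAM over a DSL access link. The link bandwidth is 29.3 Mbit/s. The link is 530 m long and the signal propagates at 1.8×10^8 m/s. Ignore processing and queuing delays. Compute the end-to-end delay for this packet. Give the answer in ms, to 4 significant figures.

L = 750 × 8 = 6000 bits.
Transmission delay = L/R = 6000 / 29300000 = 0.204778 ms.
Propagation delay = d/s = 530 m / 180000000 m/s = 0.00294444 ms.
Total = 0.2077 ms.

0.2077 ms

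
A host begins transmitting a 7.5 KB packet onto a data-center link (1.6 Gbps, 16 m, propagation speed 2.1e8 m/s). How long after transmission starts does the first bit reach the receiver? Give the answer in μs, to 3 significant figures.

0.0762 μs

First bit experiences only propagation delay: d/s = 16/210000000 = 0.0762 μs.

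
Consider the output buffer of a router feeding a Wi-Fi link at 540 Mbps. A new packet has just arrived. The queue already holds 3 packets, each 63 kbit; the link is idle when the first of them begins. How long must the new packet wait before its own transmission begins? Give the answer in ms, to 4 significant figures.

Each queued packet: L/R = 63000/540000000 = 0.116667 ms.
3 queued → 0.35 ms.
Queuing delay = 0.3500 ms.

0.3500 ms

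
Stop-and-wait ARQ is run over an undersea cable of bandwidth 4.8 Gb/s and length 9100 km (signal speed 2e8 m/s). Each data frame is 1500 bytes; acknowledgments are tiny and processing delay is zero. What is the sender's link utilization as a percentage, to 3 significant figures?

0.00275 %

t_tx = L/R = 12000/4800000000 = 2.5e-06 s.
t_prop = 9100000/200000000 = 0.0455 s; RTT = 0.091 s.
Cycle = t_tx + RTT = 0.0910025 s.
Utilization = t_tx / cycle = 2.5e-06/0.0910025 = 0.00275 %.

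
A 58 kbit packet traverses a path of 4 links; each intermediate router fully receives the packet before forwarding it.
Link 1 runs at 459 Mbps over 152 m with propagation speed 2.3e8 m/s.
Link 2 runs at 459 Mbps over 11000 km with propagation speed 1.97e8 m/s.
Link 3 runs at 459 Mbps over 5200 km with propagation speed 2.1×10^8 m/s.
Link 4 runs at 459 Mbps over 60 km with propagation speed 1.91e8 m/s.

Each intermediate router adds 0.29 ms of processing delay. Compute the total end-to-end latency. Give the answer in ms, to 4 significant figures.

L = 58000 bits.
Transmission delay per hop = L/R = 58000/459000000 = 0.126362 ms; 4 hops → 0.505447 ms.
Propagation delays (d/s per hop): 0.00066087, 55.8376, 24.7619, 0.314136 ms; sum = 80.9143 ms.
Processing at 3 router(s): 3 × 0.29 ms = 0.87 ms.
End-to-end = 82.29 ms.

82.29 ms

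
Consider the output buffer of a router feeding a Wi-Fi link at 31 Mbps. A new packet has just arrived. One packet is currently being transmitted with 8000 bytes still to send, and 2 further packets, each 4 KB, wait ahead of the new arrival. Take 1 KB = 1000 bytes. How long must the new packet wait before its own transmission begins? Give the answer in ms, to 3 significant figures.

Each queued packet: L/R = 32000/31000000 = 1.03226 ms.
2 queued → 2.06452 ms.
Plus remaining 64000 bits of current packet: 2.06452 ms.
Queuing delay = 4.13 ms.

4.13 ms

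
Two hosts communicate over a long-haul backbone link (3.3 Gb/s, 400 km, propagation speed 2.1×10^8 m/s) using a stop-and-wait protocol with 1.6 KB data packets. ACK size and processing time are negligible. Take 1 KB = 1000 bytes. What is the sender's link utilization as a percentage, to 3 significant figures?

t_tx = L/R = 12800/3300000000 = 3.87879e-06 s.
t_prop = 400000/210000000 = 0.00190476 s; RTT = 0.00380952 s.
Cycle = t_tx + RTT = 0.0038134 s.
Utilization = t_tx / cycle = 3.87879e-06/0.0038134 = 0.102 %.

0.102 %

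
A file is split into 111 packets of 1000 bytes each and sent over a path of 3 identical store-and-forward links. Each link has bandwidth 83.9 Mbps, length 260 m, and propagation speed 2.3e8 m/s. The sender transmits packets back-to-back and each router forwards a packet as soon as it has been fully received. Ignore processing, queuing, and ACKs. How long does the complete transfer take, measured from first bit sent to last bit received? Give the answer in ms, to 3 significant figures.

10.8 ms

Per-hop transmission t_tx = L/R = 8000/83900000 = 0.0953516 ms.
Per-hop propagation t_prop = 260/2.3e+08 = 0.00113043 ms.
Pipeline fill: first packet needs 3·t_tx to clear all hops; remaining 110 packets each add one t_tx.
Total = (3+111-1)·t_tx + 3·t_prop = 113·0.0953516 + 3·0.00113043 = 10.8 ms.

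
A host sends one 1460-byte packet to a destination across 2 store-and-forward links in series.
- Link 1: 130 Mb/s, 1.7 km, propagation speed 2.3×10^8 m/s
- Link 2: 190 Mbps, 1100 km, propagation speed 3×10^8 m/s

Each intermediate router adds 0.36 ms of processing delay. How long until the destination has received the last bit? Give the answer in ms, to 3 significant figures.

L = 1460 × 8 = 11680 bits.
Transmission delays (L/R per hop): 0.0898462, 0.0614737 ms; sum = 0.15132 ms.
Propagation delays (d/s per hop): 0.0073913, 3.66667 ms; sum = 3.67406 ms.
Processing at 1 router(s): 1 × 0.36 ms = 0.36 ms.
End-to-end = 4.19 ms.

4.19 ms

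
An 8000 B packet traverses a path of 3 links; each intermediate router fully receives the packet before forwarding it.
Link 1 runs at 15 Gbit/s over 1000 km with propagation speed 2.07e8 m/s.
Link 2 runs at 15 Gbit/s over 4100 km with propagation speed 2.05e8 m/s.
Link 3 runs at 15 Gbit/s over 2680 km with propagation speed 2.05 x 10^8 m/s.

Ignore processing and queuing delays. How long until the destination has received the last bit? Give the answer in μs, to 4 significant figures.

37920 μs

L = 8000 × 8 = 64000 bits.
Transmission delay per hop = L/R = 64000/15000000000 = 4.26667 μs; 3 hops → 12.8 μs.
Propagation delays (d/s per hop): 4830.92, 20000, 13073.2 μs; sum = 37904.1 μs.
End-to-end = 37920 μs.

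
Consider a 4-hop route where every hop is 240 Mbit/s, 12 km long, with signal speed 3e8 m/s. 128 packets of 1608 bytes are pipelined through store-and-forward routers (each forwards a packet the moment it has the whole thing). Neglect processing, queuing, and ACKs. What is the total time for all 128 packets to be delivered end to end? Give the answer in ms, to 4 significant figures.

7.182 ms

Per-hop transmission t_tx = L/R = 12864/240000000 = 0.0536 ms.
Per-hop propagation t_prop = 12000/300000000 = 0.04 ms.
Pipeline fill: first packet needs 4·t_tx to clear all hops; remaining 127 packets each add one t_tx.
Total = (4+128-1)·t_tx + 4·t_prop = 131·0.0536 + 4·0.04 = 7.182 ms.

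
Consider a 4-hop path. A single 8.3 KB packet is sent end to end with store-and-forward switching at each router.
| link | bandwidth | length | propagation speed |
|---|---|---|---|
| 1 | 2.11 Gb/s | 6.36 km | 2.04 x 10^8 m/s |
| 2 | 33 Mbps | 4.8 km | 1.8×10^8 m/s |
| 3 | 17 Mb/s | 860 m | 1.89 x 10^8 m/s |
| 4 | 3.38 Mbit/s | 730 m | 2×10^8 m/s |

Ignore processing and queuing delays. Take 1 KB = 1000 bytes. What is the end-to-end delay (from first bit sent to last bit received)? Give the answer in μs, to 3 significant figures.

L = 66400 bits.
Transmission delays (L/R per hop): 31.4692, 2012.12, 3905.88, 19645 μs; sum = 25594.4 μs.
Propagation delays (d/s per hop): 31.1765, 26.6667, 4.55026, 3.65 μs; sum = 66.0434 μs.
End-to-end = 25700 μs.

25700 μs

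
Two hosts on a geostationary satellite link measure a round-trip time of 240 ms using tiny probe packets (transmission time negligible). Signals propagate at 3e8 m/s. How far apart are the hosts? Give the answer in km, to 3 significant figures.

One-way propagation = RTT/2 = 120 ms.
d = s × t = 300000000 × 0.12 = 36000 km.

36000 km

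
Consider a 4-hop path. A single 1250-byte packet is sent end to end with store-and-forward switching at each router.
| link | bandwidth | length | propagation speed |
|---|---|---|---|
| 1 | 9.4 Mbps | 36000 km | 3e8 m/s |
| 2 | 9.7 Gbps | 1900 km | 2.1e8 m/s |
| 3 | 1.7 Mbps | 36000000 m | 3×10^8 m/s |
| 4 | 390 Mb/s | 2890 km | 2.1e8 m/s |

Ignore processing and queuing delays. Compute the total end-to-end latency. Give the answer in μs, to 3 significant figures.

L = 1250 × 8 = 10000 bits.
Transmission delays (L/R per hop): 1063.83, 1.03093, 5882.35, 25.641 μs; sum = 6972.85 μs.
Propagation delays (d/s per hop): 120000, 9047.62, 120000, 13761.9 μs; sum = 262810 μs.
End-to-end = 270000 μs.

270000 μs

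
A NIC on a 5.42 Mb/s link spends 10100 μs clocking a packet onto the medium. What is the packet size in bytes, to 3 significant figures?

6840 bytes

L = R × t_tx = 5420000 b/s × 0.0101 s = 54742 bits.
In bytes: 54742 / 8 = 6840 bytes.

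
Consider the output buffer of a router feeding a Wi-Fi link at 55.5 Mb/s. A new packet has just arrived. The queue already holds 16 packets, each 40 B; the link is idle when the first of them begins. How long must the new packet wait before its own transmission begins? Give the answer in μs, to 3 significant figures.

92.3 μs

Each queued packet: L/R = 320/55500000 = 5.76577 μs.
16 queued → 92.2523 μs.
Queuing delay = 92.3 μs.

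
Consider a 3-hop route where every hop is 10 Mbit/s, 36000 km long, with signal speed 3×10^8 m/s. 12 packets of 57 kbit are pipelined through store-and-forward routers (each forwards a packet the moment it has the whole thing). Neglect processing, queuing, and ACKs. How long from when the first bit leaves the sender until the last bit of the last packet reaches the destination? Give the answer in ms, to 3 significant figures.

440 ms

Per-hop transmission t_tx = L/R = 57000/10000000 = 5.7 ms.
Per-hop propagation t_prop = 36000000/300000000 = 120 ms.
Pipeline fill: first packet needs 3·t_tx to clear all hops; remaining 11 packets each add one t_tx.
Total = (3+12-1)·t_tx + 3·t_prop = 14·5.7 + 3·120 = 440 ms.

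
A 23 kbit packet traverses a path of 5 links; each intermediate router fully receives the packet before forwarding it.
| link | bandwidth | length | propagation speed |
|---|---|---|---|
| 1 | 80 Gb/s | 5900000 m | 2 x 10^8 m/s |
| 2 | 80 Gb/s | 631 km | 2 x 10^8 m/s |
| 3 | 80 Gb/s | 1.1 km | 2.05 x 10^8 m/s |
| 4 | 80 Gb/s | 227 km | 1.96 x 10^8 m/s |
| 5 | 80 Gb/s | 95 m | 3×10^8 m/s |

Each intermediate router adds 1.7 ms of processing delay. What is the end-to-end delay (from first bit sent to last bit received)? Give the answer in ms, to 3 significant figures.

L = 23000 bits.
Transmission delay per hop = L/R = 23000/80000000000 = 0.0002875 ms; 5 hops → 0.0014375 ms.
Propagation delays (d/s per hop): 29.5, 3.155, 0.00536585, 1.15816, 0.000316667 ms; sum = 33.8188 ms.
Processing at 4 router(s): 4 × 1.7 ms = 6.8 ms.
End-to-end = 40.6 ms.

40.6 ms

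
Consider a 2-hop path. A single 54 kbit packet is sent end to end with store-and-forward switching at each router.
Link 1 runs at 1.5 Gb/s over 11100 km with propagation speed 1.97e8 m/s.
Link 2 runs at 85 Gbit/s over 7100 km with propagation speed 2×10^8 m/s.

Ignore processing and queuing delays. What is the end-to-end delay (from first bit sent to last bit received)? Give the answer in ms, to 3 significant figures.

91.9 ms

L = 54000 bits.
Transmission delays (L/R per hop): 0.036, 0.000635294 ms; sum = 0.0366353 ms.
Propagation delays (d/s per hop): 56.3452, 35.5 ms; sum = 91.8452 ms.
End-to-end = 91.9 ms.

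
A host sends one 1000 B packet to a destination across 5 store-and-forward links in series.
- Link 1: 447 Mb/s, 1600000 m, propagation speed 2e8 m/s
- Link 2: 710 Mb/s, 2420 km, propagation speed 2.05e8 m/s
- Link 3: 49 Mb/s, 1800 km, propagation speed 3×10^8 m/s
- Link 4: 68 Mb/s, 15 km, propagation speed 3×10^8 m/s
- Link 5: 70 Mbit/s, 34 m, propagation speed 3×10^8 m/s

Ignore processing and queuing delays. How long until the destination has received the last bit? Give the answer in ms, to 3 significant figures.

26.3 ms

L = 1000 × 8 = 8000 bits.
Transmission delays (L/R per hop): 0.0178971, 0.0112676, 0.163265, 0.117647, 0.114286 ms; sum = 0.424363 ms.
Propagation delays (d/s per hop): 8, 11.8049, 6, 0.05, 0.000113333 ms; sum = 25.855 ms.
End-to-end = 26.3 ms.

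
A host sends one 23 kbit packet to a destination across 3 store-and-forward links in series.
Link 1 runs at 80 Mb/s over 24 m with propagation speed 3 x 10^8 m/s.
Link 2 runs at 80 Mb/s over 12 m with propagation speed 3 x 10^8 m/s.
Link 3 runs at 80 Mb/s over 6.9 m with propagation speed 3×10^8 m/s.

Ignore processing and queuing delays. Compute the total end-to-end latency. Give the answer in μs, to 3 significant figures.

863 μs

L = 23000 bits.
Transmission delay per hop = L/R = 23000/80000000 = 287.5 μs; 3 hops → 862.5 μs.
Propagation delays (d/s per hop): 0.08, 0.04, 0.023 μs; sum = 0.143 μs.
End-to-end = 863 μs.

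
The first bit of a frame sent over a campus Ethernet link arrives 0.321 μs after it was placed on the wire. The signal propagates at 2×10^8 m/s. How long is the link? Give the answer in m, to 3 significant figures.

64.2 m

d = s × t_prop = 200000000 × 3.21e-07 = 64.2 m.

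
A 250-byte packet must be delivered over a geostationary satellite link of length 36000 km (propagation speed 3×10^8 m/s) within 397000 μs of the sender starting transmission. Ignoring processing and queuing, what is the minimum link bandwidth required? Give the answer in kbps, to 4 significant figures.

7.220 kbps

L = 2000 bits.
Propagation delay = 36000000 / 300000000 = 120000 μs.
Transmission budget = 397000 − 120000 = 277000 μs.
R ≥ L / t_tx = 2000 bits / 0.277 s = 7.220 kbps.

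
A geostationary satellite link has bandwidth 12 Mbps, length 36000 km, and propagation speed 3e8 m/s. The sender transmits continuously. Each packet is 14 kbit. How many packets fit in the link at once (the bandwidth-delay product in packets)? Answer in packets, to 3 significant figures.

103 packets

Propagation delay = 36000000 / 300000000 = 0.12 s.
BDP = R × t_prop = 12000000 × 0.12 = 1440000 bits.
In packets of 14000 bits: 103 packets.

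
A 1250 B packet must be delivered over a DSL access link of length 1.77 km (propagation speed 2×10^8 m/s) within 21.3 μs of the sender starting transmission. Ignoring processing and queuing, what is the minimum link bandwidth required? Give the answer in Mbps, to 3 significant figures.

803 Mbps

L = 10000 bits.
Propagation delay = 1770 / 200000000 = 8.85 μs.
Transmission budget = 21.3 − 8.85 = 12.45 μs.
R ≥ L / t_tx = 10000 bits / 1.245e-05 s = 803 Mbps.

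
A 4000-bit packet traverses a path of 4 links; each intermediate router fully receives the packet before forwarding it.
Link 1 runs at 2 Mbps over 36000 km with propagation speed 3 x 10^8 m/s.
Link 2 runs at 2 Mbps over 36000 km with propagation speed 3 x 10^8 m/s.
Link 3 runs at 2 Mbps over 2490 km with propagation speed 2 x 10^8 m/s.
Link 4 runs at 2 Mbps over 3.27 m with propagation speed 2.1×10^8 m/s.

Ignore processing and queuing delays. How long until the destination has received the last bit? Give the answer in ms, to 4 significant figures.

260.5 ms

Transmission delay per hop = L/R = 4000/2000000 = 2 ms; 4 hops → 8 ms.
Propagation delays (d/s per hop): 120, 120, 12.45, 1.55714e-05 ms; sum = 252.45 ms.
End-to-end = 260.5 ms.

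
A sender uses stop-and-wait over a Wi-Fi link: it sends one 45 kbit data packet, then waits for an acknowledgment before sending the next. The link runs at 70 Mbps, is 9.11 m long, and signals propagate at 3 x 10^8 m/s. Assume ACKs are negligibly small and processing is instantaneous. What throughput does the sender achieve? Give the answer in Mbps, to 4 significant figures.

t_tx = L/R = 45000/70000000 = 0.000642857 s.
t_prop = 9.11/300000000 = 3.03667e-08 s; RTT = 6.07333e-08 s.
Cycle = t_tx + RTT = 0.000642918 s.
Throughput = L / cycle = 45000 / 0.000642918 = 69.99 Mbps.

69.99 Mbps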